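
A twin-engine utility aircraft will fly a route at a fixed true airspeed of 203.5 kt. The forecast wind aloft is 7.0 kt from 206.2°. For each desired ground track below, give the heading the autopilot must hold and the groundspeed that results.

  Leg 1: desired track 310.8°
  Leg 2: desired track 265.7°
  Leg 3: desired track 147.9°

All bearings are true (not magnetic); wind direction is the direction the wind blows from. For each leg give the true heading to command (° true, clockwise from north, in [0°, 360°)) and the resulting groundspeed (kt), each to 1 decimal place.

Leg 1: desired track 310.8°; wind correction -1.9° → command heading 308.9°, groundspeed 205.2 kt
Leg 2: desired track 265.7°; wind correction -1.7° → command heading 264.0°, groundspeed 199.9 kt
Leg 3: desired track 147.9°; wind correction +1.7° → command heading 149.6°, groundspeed 199.7 kt

Leg 1: heading=308.9°, groundspeed=205.2 kt
Leg 2: heading=264.0°, groundspeed=199.9 kt
Leg 3: heading=149.6°, groundspeed=199.7 kt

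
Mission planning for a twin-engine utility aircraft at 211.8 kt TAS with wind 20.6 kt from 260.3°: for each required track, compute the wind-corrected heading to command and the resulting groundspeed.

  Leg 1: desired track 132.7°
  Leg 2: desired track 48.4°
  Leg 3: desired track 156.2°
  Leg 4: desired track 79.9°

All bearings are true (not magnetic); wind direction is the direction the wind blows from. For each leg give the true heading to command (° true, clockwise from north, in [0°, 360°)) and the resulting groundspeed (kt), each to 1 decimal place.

Leg 1: desired track 132.7°; wind correction +4.4° → command heading 137.1°, groundspeed 223.7 kt
Leg 2: desired track 48.4°; wind correction -2.9° → command heading 45.5°, groundspeed 229.0 kt
Leg 3: desired track 156.2°; wind correction +5.4° → command heading 161.6°, groundspeed 215.9 kt
Leg 4: desired track 79.9°; wind correction +0.0° → command heading 79.9°, groundspeed 232.4 kt

Leg 1: heading=137.1°, groundspeed=223.7 kt
Leg 2: heading=45.5°, groundspeed=229.0 kt
Leg 3: heading=161.6°, groundspeed=215.9 kt
Leg 4: heading=79.9°, groundspeed=232.4 kt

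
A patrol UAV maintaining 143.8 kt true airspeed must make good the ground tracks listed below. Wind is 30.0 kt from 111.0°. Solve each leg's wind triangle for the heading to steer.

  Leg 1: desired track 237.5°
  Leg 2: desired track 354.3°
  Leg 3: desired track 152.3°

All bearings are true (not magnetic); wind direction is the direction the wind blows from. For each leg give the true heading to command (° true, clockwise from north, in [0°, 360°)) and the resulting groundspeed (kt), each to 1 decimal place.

Leg 1: heading=227.8°, groundspeed=159.6 kt
Leg 2: heading=5.0°, groundspeed=154.8 kt
Leg 3: heading=144.4°, groundspeed=119.9 kt

Leg 1: desired track 237.5°; wind correction -9.7° → command heading 227.8°, groundspeed 159.6 kt
Leg 2: desired track 354.3°; wind correction +10.7° → command heading 5.0°, groundspeed 154.8 kt
Leg 3: desired track 152.3°; wind correction -7.9° → command heading 144.4°, groundspeed 119.9 kt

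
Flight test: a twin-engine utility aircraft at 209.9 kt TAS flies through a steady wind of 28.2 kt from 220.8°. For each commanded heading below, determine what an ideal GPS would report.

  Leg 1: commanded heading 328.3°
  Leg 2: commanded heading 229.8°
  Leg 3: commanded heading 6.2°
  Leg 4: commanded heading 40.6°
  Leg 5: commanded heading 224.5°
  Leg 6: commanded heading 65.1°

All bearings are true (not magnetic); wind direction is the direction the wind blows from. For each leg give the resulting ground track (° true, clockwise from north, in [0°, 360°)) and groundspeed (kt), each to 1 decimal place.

Leg 1: track=335.3°, groundspeed=220.0 kt
Leg 2: track=231.2°, groundspeed=182.1 kt
Leg 3: track=10.1°, groundspeed=233.7 kt
Leg 4: track=40.6°, groundspeed=238.1 kt
Leg 5: track=225.1°, groundspeed=181.8 kt
Leg 6: track=62.3°, groundspeed=235.9 kt

Leg 1: heading 328.3°; drift +7.0° → track 335.3°, groundspeed 220.0 kt
Leg 2: heading 229.8°; drift +1.4° → track 231.2°, groundspeed 182.1 kt
Leg 3: heading 6.2°; drift +3.9° → track 10.1°, groundspeed 233.7 kt
Leg 4: heading 40.6°; drift +0.0° → track 40.6°, groundspeed 238.1 kt
Leg 5: heading 224.5°; drift +0.6° → track 225.1°, groundspeed 181.8 kt
Leg 6: heading 65.1°; drift -2.8° → track 62.3°, groundspeed 235.9 kt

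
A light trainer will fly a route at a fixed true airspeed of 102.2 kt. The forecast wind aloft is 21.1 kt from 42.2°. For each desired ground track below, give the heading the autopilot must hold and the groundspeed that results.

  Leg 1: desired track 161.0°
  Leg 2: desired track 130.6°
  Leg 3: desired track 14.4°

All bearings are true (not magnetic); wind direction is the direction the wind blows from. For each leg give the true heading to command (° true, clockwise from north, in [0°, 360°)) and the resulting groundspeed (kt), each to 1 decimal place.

Leg 1: heading=150.6°, groundspeed=110.7 kt
Leg 2: heading=118.7°, groundspeed=99.4 kt
Leg 3: heading=19.9°, groundspeed=83.1 kt

Leg 1: desired track 161.0°; wind correction -10.4° → command heading 150.6°, groundspeed 110.7 kt
Leg 2: desired track 130.6°; wind correction -11.9° → command heading 118.7°, groundspeed 99.4 kt
Leg 3: desired track 14.4°; wind correction +5.5° → command heading 19.9°, groundspeed 83.1 kt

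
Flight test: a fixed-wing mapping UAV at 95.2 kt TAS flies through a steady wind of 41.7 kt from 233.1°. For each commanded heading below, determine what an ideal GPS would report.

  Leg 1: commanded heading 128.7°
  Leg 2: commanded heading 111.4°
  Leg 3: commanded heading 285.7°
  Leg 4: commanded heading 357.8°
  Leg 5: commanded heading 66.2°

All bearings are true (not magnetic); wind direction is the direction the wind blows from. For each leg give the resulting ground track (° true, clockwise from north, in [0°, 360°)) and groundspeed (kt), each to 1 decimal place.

Leg 1: heading 128.7°; drift -20.9° → track 107.8°, groundspeed 113.0 kt
Leg 2: heading 111.4°; drift -16.9° → track 94.5°, groundspeed 122.4 kt
Leg 3: heading 285.7°; drift +25.4° → track 311.1°, groundspeed 77.3 kt
Leg 4: heading 357.8°; drift +16.1° → track 13.9°, groundspeed 123.8 kt
Leg 5: heading 66.2°; drift -4.0° → track 62.2°, groundspeed 136.1 kt

Leg 1: track=107.8°, groundspeed=113.0 kt
Leg 2: track=94.5°, groundspeed=122.4 kt
Leg 3: track=311.1°, groundspeed=77.3 kt
Leg 4: track=13.9°, groundspeed=123.8 kt
Leg 5: track=62.2°, groundspeed=136.1 kt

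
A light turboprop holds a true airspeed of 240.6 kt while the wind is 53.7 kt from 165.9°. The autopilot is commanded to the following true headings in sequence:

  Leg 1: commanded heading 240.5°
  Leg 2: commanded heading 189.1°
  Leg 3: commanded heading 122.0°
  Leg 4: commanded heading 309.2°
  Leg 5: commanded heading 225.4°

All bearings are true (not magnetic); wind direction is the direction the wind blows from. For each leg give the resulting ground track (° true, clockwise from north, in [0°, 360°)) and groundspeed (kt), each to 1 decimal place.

Leg 1: track=253.4°, groundspeed=232.2 kt
Leg 2: track=195.4°, groundspeed=192.4 kt
Leg 3: track=111.6°, groundspeed=205.3 kt
Leg 4: track=315.7°, groundspeed=285.5 kt
Leg 5: track=237.6°, groundspeed=218.3 kt

Leg 1: heading 240.5°; drift +12.9° → track 253.4°, groundspeed 232.2 kt
Leg 2: heading 189.1°; drift +6.3° → track 195.4°, groundspeed 192.4 kt
Leg 3: heading 122.0°; drift -10.4° → track 111.6°, groundspeed 205.3 kt
Leg 4: heading 309.2°; drift +6.5° → track 315.7°, groundspeed 285.5 kt
Leg 5: heading 225.4°; drift +12.2° → track 237.6°, groundspeed 218.3 kt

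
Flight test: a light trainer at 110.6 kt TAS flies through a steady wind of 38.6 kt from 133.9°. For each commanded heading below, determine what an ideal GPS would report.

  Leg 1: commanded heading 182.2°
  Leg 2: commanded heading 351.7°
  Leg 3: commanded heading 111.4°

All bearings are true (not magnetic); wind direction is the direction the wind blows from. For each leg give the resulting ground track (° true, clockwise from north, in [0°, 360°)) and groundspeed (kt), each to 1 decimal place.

Leg 1: track=200.9°, groundspeed=89.7 kt
Leg 2: track=342.2°, groundspeed=143.1 kt
Leg 3: track=100.2°, groundspeed=76.4 kt

Leg 1: heading 182.2°; drift +18.7° → track 200.9°, groundspeed 89.7 kt
Leg 2: heading 351.7°; drift -9.5° → track 342.2°, groundspeed 143.1 kt
Leg 3: heading 111.4°; drift -11.2° → track 100.2°, groundspeed 76.4 kt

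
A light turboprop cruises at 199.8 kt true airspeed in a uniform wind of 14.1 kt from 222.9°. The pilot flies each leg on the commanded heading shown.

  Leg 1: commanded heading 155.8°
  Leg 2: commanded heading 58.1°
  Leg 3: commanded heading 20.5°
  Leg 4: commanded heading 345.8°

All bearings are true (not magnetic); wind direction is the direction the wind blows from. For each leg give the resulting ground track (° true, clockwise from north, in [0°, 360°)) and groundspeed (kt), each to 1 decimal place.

Leg 1: heading 155.8°; drift -3.8° → track 152.0°, groundspeed 194.7 kt
Leg 2: heading 58.1°; drift -1.0° → track 57.1°, groundspeed 213.4 kt
Leg 3: heading 20.5°; drift +1.4° → track 21.9°, groundspeed 212.9 kt
Leg 4: heading 345.8°; drift +3.3° → track 349.1°, groundspeed 207.8 kt

Leg 1: track=152.0°, groundspeed=194.7 kt
Leg 2: track=57.1°, groundspeed=213.4 kt
Leg 3: track=21.9°, groundspeed=212.9 kt
Leg 4: track=349.1°, groundspeed=207.8 kt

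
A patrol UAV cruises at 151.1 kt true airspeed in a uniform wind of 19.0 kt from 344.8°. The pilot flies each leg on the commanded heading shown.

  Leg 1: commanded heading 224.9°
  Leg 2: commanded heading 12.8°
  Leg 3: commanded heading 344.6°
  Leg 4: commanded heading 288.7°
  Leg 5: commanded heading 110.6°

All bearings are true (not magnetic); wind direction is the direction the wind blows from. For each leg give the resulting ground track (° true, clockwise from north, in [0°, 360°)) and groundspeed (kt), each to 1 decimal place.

Leg 1: track=219.0°, groundspeed=161.4 kt
Leg 2: track=16.6°, groundspeed=134.6 kt
Leg 3: track=344.6°, groundspeed=132.1 kt
Leg 4: track=282.3°, groundspeed=141.4 kt
Leg 5: track=116.0°, groundspeed=162.9 kt

Leg 1: heading 224.9°; drift -5.9° → track 219.0°, groundspeed 161.4 kt
Leg 2: heading 12.8°; drift +3.8° → track 16.6°, groundspeed 134.6 kt
Leg 3: heading 344.6°; drift +0.0° → track 344.6°, groundspeed 132.1 kt
Leg 4: heading 288.7°; drift -6.4° → track 282.3°, groundspeed 141.4 kt
Leg 5: heading 110.6°; drift +5.4° → track 116.0°, groundspeed 162.9 kt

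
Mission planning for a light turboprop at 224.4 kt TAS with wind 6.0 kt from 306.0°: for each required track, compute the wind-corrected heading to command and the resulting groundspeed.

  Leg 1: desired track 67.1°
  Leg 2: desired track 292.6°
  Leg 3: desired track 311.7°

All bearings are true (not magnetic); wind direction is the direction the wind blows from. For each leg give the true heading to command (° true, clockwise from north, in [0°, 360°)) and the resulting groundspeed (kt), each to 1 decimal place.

Leg 1: desired track 67.1°; wind correction -1.3° → command heading 65.8°, groundspeed 227.4 kt
Leg 2: desired track 292.6°; wind correction +0.4° → command heading 293.0°, groundspeed 218.6 kt
Leg 3: desired track 311.7°; wind correction -0.2° → command heading 311.5°, groundspeed 218.4 kt

Leg 1: heading=65.8°, groundspeed=227.4 kt
Leg 2: heading=293.0°, groundspeed=218.6 kt
Leg 3: heading=311.5°, groundspeed=218.4 kt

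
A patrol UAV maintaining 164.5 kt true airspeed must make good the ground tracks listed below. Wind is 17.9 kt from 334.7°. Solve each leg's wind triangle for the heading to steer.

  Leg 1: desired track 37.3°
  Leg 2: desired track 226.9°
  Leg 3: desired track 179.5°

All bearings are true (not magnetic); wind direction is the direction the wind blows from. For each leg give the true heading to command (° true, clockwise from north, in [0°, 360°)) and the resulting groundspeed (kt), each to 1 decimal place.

Leg 1: desired track 37.3°; wind correction -5.5° → command heading 31.8°, groundspeed 155.5 kt
Leg 2: desired track 226.9°; wind correction +5.9° → command heading 232.8°, groundspeed 169.1 kt
Leg 3: desired track 179.5°; wind correction +2.6° → command heading 182.1°, groundspeed 180.6 kt

Leg 1: heading=31.8°, groundspeed=155.5 kt
Leg 2: heading=232.8°, groundspeed=169.1 kt
Leg 3: heading=182.1°, groundspeed=180.6 kt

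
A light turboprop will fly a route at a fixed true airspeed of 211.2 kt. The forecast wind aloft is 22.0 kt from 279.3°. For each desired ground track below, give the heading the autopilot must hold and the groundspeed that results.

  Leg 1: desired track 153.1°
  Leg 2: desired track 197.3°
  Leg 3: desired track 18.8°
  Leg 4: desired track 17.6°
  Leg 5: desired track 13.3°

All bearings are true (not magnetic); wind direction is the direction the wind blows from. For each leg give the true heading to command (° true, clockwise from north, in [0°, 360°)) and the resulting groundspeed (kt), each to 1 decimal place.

Leg 1: desired track 153.1°; wind correction +4.8° → command heading 157.9°, groundspeed 223.4 kt
Leg 2: desired track 197.3°; wind correction +5.9° → command heading 203.2°, groundspeed 207.0 kt
Leg 3: desired track 18.8°; wind correction -5.9° → command heading 12.9°, groundspeed 213.7 kt
Leg 4: desired track 17.6°; wind correction -5.9° → command heading 11.7°, groundspeed 213.3 kt
Leg 5: desired track 13.3°; wind correction -6.0° → command heading 7.3°, groundspeed 211.6 kt

Leg 1: heading=157.9°, groundspeed=223.4 kt
Leg 2: heading=203.2°, groundspeed=207.0 kt
Leg 3: heading=12.9°, groundspeed=213.7 kt
Leg 4: heading=11.7°, groundspeed=213.3 kt
Leg 5: heading=7.3°, groundspeed=211.6 kt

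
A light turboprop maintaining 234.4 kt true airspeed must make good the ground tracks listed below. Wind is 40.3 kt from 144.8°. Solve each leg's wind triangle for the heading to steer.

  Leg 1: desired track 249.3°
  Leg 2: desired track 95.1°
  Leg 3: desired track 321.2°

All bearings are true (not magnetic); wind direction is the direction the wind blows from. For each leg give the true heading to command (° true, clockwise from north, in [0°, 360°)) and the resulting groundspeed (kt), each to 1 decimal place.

Leg 1: heading=239.7°, groundspeed=241.2 kt
Leg 2: heading=102.6°, groundspeed=206.3 kt
Leg 3: heading=320.6°, groundspeed=274.6 kt

Leg 1: desired track 249.3°; wind correction -9.6° → command heading 239.7°, groundspeed 241.2 kt
Leg 2: desired track 95.1°; wind correction +7.5° → command heading 102.6°, groundspeed 206.3 kt
Leg 3: desired track 321.2°; wind correction -0.6° → command heading 320.6°, groundspeed 274.6 kt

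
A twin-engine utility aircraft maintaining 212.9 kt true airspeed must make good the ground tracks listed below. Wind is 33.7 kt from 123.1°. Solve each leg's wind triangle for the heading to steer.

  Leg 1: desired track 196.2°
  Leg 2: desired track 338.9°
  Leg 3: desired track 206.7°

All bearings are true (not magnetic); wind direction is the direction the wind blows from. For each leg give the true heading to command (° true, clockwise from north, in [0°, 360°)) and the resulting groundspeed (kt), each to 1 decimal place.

Leg 1: heading=187.5°, groundspeed=200.6 kt
Leg 2: heading=344.2°, groundspeed=239.3 kt
Leg 3: heading=197.6°, groundspeed=206.5 kt

Leg 1: desired track 196.2°; wind correction -8.7° → command heading 187.5°, groundspeed 200.6 kt
Leg 2: desired track 338.9°; wind correction +5.3° → command heading 344.2°, groundspeed 239.3 kt
Leg 3: desired track 206.7°; wind correction -9.1° → command heading 197.6°, groundspeed 206.5 kt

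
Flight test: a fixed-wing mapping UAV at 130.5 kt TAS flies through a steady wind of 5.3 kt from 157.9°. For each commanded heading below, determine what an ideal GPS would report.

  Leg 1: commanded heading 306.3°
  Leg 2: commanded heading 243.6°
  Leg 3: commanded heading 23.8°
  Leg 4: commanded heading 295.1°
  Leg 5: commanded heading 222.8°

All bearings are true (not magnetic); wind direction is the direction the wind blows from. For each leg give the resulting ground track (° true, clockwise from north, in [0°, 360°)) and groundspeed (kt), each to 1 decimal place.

Leg 1: heading 306.3°; drift +1.2° → track 307.5°, groundspeed 135.0 kt
Leg 2: heading 243.6°; drift +2.3° → track 245.9°, groundspeed 130.2 kt
Leg 3: heading 23.8°; drift -1.6° → track 22.2°, groundspeed 134.2 kt
Leg 4: heading 295.1°; drift +1.5° → track 296.6°, groundspeed 134.4 kt
Leg 5: heading 222.8°; drift +2.1° → track 224.9°, groundspeed 128.3 kt

Leg 1: track=307.5°, groundspeed=135.0 kt
Leg 2: track=245.9°, groundspeed=130.2 kt
Leg 3: track=22.2°, groundspeed=134.2 kt
Leg 4: track=296.6°, groundspeed=134.4 kt
Leg 5: track=224.9°, groundspeed=128.3 kt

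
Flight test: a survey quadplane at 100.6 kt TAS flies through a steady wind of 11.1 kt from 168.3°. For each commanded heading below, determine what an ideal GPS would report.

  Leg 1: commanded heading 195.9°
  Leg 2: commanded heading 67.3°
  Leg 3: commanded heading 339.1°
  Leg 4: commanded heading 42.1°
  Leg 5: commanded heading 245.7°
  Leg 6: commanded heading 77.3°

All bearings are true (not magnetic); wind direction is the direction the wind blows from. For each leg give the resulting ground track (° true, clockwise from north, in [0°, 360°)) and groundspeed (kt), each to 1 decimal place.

Leg 1: heading 195.9°; drift +3.2° → track 199.1°, groundspeed 90.9 kt
Leg 2: heading 67.3°; drift -6.1° → track 61.2°, groundspeed 103.3 kt
Leg 3: heading 339.1°; drift +0.9° → track 340.0°, groundspeed 111.6 kt
Leg 4: heading 42.1°; drift -4.8° → track 37.3°, groundspeed 107.5 kt
Leg 5: heading 245.7°; drift +6.3° → track 252.0°, groundspeed 98.8 kt
Leg 6: heading 77.3°; drift -6.3° → track 71.0°, groundspeed 101.4 kt

Leg 1: track=199.1°, groundspeed=90.9 kt
Leg 2: track=61.2°, groundspeed=103.3 kt
Leg 3: track=340.0°, groundspeed=111.6 kt
Leg 4: track=37.3°, groundspeed=107.5 kt
Leg 5: track=252.0°, groundspeed=98.8 kt
Leg 6: track=71.0°, groundspeed=101.4 kt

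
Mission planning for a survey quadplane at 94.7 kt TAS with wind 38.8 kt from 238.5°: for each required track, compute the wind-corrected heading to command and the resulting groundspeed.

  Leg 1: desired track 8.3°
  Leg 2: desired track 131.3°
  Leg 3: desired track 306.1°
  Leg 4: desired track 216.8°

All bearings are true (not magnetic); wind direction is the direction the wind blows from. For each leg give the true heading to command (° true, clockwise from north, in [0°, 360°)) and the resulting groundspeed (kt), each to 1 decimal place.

Leg 1: desired track 8.3°; wind correction -18.3° → command heading 350.0°, groundspeed 114.7 kt
Leg 2: desired track 131.3°; wind correction +23.0° → command heading 154.3°, groundspeed 98.6 kt
Leg 3: desired track 306.1°; wind correction -22.3° → command heading 283.8°, groundspeed 72.9 kt
Leg 4: desired track 216.8°; wind correction +8.7° → command heading 225.5°, groundspeed 57.6 kt

Leg 1: heading=350.0°, groundspeed=114.7 kt
Leg 2: heading=154.3°, groundspeed=98.6 kt
Leg 3: heading=283.8°, groundspeed=72.9 kt
Leg 4: heading=225.5°, groundspeed=57.6 kt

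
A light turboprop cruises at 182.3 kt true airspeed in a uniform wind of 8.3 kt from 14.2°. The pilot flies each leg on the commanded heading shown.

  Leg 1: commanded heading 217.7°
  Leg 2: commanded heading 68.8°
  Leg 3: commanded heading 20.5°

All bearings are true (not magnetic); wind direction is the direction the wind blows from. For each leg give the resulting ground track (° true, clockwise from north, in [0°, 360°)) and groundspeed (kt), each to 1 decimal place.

Leg 1: track=216.7°, groundspeed=189.9 kt
Leg 2: track=71.0°, groundspeed=177.6 kt
Leg 3: track=20.8°, groundspeed=174.1 kt

Leg 1: heading 217.7°; drift -1.0° → track 216.7°, groundspeed 189.9 kt
Leg 2: heading 68.8°; drift +2.2° → track 71.0°, groundspeed 177.6 kt
Leg 3: heading 20.5°; drift +0.3° → track 20.8°, groundspeed 174.1 kt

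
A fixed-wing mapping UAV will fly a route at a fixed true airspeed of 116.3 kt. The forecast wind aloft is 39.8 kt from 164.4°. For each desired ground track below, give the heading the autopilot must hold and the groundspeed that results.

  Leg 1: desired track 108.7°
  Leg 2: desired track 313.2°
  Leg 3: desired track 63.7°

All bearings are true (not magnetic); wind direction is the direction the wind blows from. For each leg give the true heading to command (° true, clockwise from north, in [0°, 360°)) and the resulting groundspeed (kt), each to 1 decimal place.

Leg 1: desired track 108.7°; wind correction +16.4° → command heading 125.1°, groundspeed 89.1 kt
Leg 2: desired track 313.2°; wind correction -10.2° → command heading 303.0°, groundspeed 148.5 kt
Leg 3: desired track 63.7°; wind correction +19.6° → command heading 83.3°, groundspeed 116.9 kt

Leg 1: heading=125.1°, groundspeed=89.1 kt
Leg 2: heading=303.0°, groundspeed=148.5 kt
Leg 3: heading=83.3°, groundspeed=116.9 kt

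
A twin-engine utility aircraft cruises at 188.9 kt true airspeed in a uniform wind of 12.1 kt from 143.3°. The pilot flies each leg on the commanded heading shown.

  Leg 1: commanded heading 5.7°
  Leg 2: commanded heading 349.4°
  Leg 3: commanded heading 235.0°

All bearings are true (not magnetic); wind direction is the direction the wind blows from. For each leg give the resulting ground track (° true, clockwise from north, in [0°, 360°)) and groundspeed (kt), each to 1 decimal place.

Leg 1: track=3.3°, groundspeed=198.0 kt
Leg 2: track=347.9°, groundspeed=199.8 kt
Leg 3: track=238.7°, groundspeed=189.6 kt

Leg 1: heading 5.7°; drift -2.4° → track 3.3°, groundspeed 198.0 kt
Leg 2: heading 349.4°; drift -1.5° → track 347.9°, groundspeed 199.8 kt
Leg 3: heading 235.0°; drift +3.7° → track 238.7°, groundspeed 189.6 kt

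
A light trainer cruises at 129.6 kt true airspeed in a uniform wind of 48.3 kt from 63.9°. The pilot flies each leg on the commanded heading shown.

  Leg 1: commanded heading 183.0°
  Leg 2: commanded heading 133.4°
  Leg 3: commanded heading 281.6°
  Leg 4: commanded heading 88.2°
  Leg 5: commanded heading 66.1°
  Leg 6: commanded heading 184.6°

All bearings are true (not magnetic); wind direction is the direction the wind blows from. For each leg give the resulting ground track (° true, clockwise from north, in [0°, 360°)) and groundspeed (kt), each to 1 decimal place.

Leg 1: track=198.4°, groundspeed=158.8 kt
Leg 2: track=155.3°, groundspeed=121.4 kt
Leg 3: track=271.6°, groundspeed=170.4 kt
Leg 4: track=101.3°, groundspeed=87.9 kt
Leg 5: track=67.4°, groundspeed=81.4 kt
Leg 6: track=199.7°, groundspeed=159.8 kt

Leg 1: heading 183.0°; drift +15.4° → track 198.4°, groundspeed 158.8 kt
Leg 2: heading 133.4°; drift +21.9° → track 155.3°, groundspeed 121.4 kt
Leg 3: heading 281.6°; drift -10.0° → track 271.6°, groundspeed 170.4 kt
Leg 4: heading 88.2°; drift +13.1° → track 101.3°, groundspeed 87.9 kt
Leg 5: heading 66.1°; drift +1.3° → track 67.4°, groundspeed 81.4 kt
Leg 6: heading 184.6°; drift +15.1° → track 199.7°, groundspeed 159.8 kt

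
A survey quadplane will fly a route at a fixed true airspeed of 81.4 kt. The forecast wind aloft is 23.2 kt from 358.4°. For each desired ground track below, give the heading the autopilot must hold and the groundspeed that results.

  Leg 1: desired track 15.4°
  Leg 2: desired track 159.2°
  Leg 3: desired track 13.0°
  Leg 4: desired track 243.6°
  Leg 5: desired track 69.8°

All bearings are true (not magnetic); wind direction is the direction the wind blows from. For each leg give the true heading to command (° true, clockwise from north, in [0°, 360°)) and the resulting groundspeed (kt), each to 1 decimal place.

Leg 1: heading=10.6°, groundspeed=58.9 kt
Leg 2: heading=153.8°, groundspeed=103.0 kt
Leg 3: heading=8.9°, groundspeed=58.7 kt
Leg 4: heading=258.6°, groundspeed=88.4 kt
Leg 5: heading=54.1°, groundspeed=71.0 kt

Leg 1: desired track 15.4°; wind correction -4.8° → command heading 10.6°, groundspeed 58.9 kt
Leg 2: desired track 159.2°; wind correction -5.4° → command heading 153.8°, groundspeed 103.0 kt
Leg 3: desired track 13.0°; wind correction -4.1° → command heading 8.9°, groundspeed 58.7 kt
Leg 4: desired track 243.6°; wind correction +15.0° → command heading 258.6°, groundspeed 88.4 kt
Leg 5: desired track 69.8°; wind correction -15.7° → command heading 54.1°, groundspeed 71.0 kt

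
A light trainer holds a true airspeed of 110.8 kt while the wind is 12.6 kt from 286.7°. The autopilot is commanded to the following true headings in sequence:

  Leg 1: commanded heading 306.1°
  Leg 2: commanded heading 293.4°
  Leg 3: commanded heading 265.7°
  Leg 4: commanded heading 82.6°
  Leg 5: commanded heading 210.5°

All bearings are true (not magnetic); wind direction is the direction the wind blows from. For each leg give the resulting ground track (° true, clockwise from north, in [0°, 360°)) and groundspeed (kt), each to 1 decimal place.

Leg 1: track=308.5°, groundspeed=99.0 kt
Leg 2: track=294.3°, groundspeed=98.3 kt
Leg 3: track=263.1°, groundspeed=99.1 kt
Leg 4: track=85.0°, groundspeed=122.4 kt
Leg 5: track=204.0°, groundspeed=108.5 kt

Leg 1: heading 306.1°; drift +2.4° → track 308.5°, groundspeed 99.0 kt
Leg 2: heading 293.4°; drift +0.9° → track 294.3°, groundspeed 98.3 kt
Leg 3: heading 265.7°; drift -2.6° → track 263.1°, groundspeed 99.1 kt
Leg 4: heading 82.6°; drift +2.4° → track 85.0°, groundspeed 122.4 kt
Leg 5: heading 210.5°; drift -6.5° → track 204.0°, groundspeed 108.5 kt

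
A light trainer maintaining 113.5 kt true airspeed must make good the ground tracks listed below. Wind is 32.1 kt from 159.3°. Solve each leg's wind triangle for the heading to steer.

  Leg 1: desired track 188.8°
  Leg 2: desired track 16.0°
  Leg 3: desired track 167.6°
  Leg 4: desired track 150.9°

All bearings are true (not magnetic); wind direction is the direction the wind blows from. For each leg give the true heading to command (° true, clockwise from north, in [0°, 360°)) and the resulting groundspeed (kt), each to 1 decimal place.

Leg 1: desired track 188.8°; wind correction -8.0° → command heading 180.8°, groundspeed 84.5 kt
Leg 2: desired track 16.0°; wind correction +9.7° → command heading 25.7°, groundspeed 137.6 kt
Leg 3: desired track 167.6°; wind correction -2.3° → command heading 165.3°, groundspeed 81.6 kt
Leg 4: desired track 150.9°; wind correction +2.4° → command heading 153.3°, groundspeed 81.6 kt

Leg 1: heading=180.8°, groundspeed=84.5 kt
Leg 2: heading=25.7°, groundspeed=137.6 kt
Leg 3: heading=165.3°, groundspeed=81.6 kt
Leg 4: heading=153.3°, groundspeed=81.6 kt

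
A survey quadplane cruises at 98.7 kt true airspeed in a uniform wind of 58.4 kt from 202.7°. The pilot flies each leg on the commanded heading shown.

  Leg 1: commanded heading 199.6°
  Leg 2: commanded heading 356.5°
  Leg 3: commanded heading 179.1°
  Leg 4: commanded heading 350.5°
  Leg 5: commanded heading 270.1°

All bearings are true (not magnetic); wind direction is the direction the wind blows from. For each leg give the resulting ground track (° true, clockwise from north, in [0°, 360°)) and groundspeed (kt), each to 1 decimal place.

Leg 1: heading 199.6°; drift -4.5° → track 195.1°, groundspeed 40.5 kt
Leg 2: heading 356.5°; drift +9.7° → track 6.2°, groundspeed 153.3 kt
Leg 3: heading 179.1°; drift -27.4° → track 151.7°, groundspeed 50.9 kt
Leg 4: heading 350.5°; drift +11.9° → track 2.4°, groundspeed 151.4 kt
Leg 5: heading 270.1°; drift +35.3° → track 305.4°, groundspeed 93.4 kt

Leg 1: track=195.1°, groundspeed=40.5 kt
Leg 2: track=6.2°, groundspeed=153.3 kt
Leg 3: track=151.7°, groundspeed=50.9 kt
Leg 4: track=2.4°, groundspeed=151.4 kt
Leg 5: track=305.4°, groundspeed=93.4 kt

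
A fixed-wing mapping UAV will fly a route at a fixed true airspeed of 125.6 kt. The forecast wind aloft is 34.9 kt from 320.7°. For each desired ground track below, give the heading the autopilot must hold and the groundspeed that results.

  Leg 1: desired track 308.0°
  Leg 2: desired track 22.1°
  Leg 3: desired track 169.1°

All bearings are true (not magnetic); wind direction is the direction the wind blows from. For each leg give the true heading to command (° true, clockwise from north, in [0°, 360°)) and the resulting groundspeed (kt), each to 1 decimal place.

Leg 1: heading=311.5°, groundspeed=91.3 kt
Leg 2: heading=8.0°, groundspeed=105.1 kt
Leg 3: heading=176.7°, groundspeed=155.2 kt

Leg 1: desired track 308.0°; wind correction +3.5° → command heading 311.5°, groundspeed 91.3 kt
Leg 2: desired track 22.1°; wind correction -14.1° → command heading 8.0°, groundspeed 105.1 kt
Leg 3: desired track 169.1°; wind correction +7.6° → command heading 176.7°, groundspeed 155.2 kt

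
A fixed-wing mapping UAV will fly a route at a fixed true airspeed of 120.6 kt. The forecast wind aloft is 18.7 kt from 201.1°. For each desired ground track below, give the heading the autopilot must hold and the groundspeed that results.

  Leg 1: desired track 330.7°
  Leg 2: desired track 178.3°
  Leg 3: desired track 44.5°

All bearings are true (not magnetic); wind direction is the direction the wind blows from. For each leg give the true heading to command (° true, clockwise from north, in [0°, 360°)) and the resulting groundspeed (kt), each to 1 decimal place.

Leg 1: heading=323.8°, groundspeed=131.7 kt
Leg 2: heading=181.7°, groundspeed=103.1 kt
Leg 3: heading=48.0°, groundspeed=137.5 kt

Leg 1: desired track 330.7°; wind correction -6.9° → command heading 323.8°, groundspeed 131.7 kt
Leg 2: desired track 178.3°; wind correction +3.4° → command heading 181.7°, groundspeed 103.1 kt
Leg 3: desired track 44.5°; wind correction +3.5° → command heading 48.0°, groundspeed 137.5 kt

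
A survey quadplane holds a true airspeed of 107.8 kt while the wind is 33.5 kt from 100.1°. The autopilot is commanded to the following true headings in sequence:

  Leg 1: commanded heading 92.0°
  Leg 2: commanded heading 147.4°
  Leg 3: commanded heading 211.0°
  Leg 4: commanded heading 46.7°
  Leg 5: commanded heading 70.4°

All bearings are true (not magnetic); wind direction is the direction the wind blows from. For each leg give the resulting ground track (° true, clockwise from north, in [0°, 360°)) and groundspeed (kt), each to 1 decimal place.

Leg 1: heading 92.0°; drift -3.6° → track 88.4°, groundspeed 74.8 kt
Leg 2: heading 147.4°; drift +16.1° → track 163.5°, groundspeed 88.6 kt
Leg 3: heading 211.0°; drift +14.6° → track 225.6°, groundspeed 123.8 kt
Leg 4: heading 46.7°; drift -17.0° → track 29.7°, groundspeed 91.9 kt
Leg 5: heading 70.4°; drift -11.9° → track 58.5°, groundspeed 80.4 kt

Leg 1: track=88.4°, groundspeed=74.8 kt
Leg 2: track=163.5°, groundspeed=88.6 kt
Leg 3: track=225.6°, groundspeed=123.8 kt
Leg 4: track=29.7°, groundspeed=91.9 kt
Leg 5: track=58.5°, groundspeed=80.4 kt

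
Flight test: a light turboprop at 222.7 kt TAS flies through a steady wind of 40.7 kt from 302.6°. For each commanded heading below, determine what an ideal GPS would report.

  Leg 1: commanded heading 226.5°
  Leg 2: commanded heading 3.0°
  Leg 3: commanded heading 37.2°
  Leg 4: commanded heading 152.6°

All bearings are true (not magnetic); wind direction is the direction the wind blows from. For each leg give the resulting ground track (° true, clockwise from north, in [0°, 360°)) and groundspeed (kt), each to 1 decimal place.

Leg 1: heading 226.5°; drift -10.5° → track 216.0°, groundspeed 216.6 kt
Leg 2: heading 3.0°; drift +9.9° → track 12.9°, groundspeed 205.7 kt
Leg 3: heading 37.2°; drift +10.2° → track 47.4°, groundspeed 229.6 kt
Leg 4: heading 152.6°; drift -4.5° → track 148.1°, groundspeed 258.7 kt

Leg 1: track=216.0°, groundspeed=216.6 kt
Leg 2: track=12.9°, groundspeed=205.7 kt
Leg 3: track=47.4°, groundspeed=229.6 kt
Leg 4: track=148.1°, groundspeed=258.7 kt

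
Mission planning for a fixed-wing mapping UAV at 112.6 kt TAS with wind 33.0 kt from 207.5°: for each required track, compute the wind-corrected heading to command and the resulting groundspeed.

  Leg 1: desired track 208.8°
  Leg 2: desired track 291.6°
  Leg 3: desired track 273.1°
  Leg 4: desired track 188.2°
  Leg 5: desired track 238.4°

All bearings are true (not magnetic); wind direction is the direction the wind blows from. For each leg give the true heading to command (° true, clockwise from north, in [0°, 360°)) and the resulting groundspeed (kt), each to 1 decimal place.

Leg 1: heading=208.4°, groundspeed=79.6 kt
Leg 2: heading=274.7°, groundspeed=104.3 kt
Leg 3: heading=257.6°, groundspeed=94.9 kt
Leg 4: heading=193.8°, groundspeed=80.9 kt
Leg 5: heading=229.7°, groundspeed=83.0 kt

Leg 1: desired track 208.8°; wind correction -0.4° → command heading 208.4°, groundspeed 79.6 kt
Leg 2: desired track 291.6°; wind correction -16.9° → command heading 274.7°, groundspeed 104.3 kt
Leg 3: desired track 273.1°; wind correction -15.5° → command heading 257.6°, groundspeed 94.9 kt
Leg 4: desired track 188.2°; wind correction +5.6° → command heading 193.8°, groundspeed 80.9 kt
Leg 5: desired track 238.4°; wind correction -8.7° → command heading 229.7°, groundspeed 83.0 kt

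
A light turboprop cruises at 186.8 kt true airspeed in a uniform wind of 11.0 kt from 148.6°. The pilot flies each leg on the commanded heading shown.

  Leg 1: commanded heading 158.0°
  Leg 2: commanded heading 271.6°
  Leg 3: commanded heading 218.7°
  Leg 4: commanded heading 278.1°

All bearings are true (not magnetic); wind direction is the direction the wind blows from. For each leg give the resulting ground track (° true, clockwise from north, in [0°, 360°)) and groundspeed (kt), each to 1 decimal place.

Leg 1: heading 158.0°; drift +0.6° → track 158.6°, groundspeed 176.0 kt
Leg 2: heading 271.6°; drift +2.7° → track 274.3°, groundspeed 193.0 kt
Leg 3: heading 218.7°; drift +3.2° → track 221.9°, groundspeed 183.3 kt
Leg 4: heading 278.1°; drift +2.5° → track 280.6°, groundspeed 194.0 kt

Leg 1: track=158.6°, groundspeed=176.0 kt
Leg 2: track=274.3°, groundspeed=193.0 kt
Leg 3: track=221.9°, groundspeed=183.3 kt
Leg 4: track=280.6°, groundspeed=194.0 kt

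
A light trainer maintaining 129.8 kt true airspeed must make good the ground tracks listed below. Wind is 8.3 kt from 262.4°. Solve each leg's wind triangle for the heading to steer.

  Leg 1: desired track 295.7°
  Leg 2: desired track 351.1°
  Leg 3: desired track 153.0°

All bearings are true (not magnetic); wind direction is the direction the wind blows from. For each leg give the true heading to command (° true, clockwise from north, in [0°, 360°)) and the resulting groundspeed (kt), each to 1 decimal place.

Leg 1: heading=293.7°, groundspeed=122.8 kt
Leg 2: heading=347.4°, groundspeed=129.3 kt
Leg 3: heading=156.5°, groundspeed=132.3 kt

Leg 1: desired track 295.7°; wind correction -2.0° → command heading 293.7°, groundspeed 122.8 kt
Leg 2: desired track 351.1°; wind correction -3.7° → command heading 347.4°, groundspeed 129.3 kt
Leg 3: desired track 153.0°; wind correction +3.5° → command heading 156.5°, groundspeed 132.3 kt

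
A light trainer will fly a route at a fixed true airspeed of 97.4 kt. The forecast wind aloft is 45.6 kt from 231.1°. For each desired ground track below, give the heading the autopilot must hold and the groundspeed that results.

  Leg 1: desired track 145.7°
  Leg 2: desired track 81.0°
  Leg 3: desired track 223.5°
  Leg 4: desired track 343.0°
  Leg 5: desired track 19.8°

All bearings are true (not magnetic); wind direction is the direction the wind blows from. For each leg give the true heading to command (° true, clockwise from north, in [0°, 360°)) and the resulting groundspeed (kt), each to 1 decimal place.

Leg 1: desired track 145.7°; wind correction +27.8° → command heading 173.5°, groundspeed 82.5 kt
Leg 2: desired track 81.0°; wind correction +13.5° → command heading 94.5°, groundspeed 134.2 kt
Leg 3: desired track 223.5°; wind correction +3.5° → command heading 227.0°, groundspeed 52.0 kt
Leg 4: desired track 343.0°; wind correction -25.7° → command heading 317.3°, groundspeed 104.7 kt
Leg 5: desired track 19.8°; wind correction -14.1° → command heading 5.7°, groundspeed 133.4 kt

Leg 1: heading=173.5°, groundspeed=82.5 kt
Leg 2: heading=94.5°, groundspeed=134.2 kt
Leg 3: heading=227.0°, groundspeed=52.0 kt
Leg 4: heading=317.3°, groundspeed=104.7 kt
Leg 5: heading=5.7°, groundspeed=133.4 kt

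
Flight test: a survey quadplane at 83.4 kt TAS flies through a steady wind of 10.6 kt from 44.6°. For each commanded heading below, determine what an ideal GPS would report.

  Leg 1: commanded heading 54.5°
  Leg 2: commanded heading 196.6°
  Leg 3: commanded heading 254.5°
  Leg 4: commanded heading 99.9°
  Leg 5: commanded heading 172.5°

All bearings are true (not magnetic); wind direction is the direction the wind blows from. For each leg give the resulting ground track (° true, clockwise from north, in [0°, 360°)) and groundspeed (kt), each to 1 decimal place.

Leg 1: track=55.9°, groundspeed=73.0 kt
Leg 2: track=199.7°, groundspeed=92.9 kt
Leg 3: track=251.2°, groundspeed=92.7 kt
Leg 4: track=106.3°, groundspeed=77.9 kt
Leg 5: track=177.8°, groundspeed=90.3 kt

Leg 1: heading 54.5°; drift +1.4° → track 55.9°, groundspeed 73.0 kt
Leg 2: heading 196.6°; drift +3.1° → track 199.7°, groundspeed 92.9 kt
Leg 3: heading 254.5°; drift -3.3° → track 251.2°, groundspeed 92.7 kt
Leg 4: heading 99.9°; drift +6.4° → track 106.3°, groundspeed 77.9 kt
Leg 5: heading 172.5°; drift +5.3° → track 177.8°, groundspeed 90.3 kt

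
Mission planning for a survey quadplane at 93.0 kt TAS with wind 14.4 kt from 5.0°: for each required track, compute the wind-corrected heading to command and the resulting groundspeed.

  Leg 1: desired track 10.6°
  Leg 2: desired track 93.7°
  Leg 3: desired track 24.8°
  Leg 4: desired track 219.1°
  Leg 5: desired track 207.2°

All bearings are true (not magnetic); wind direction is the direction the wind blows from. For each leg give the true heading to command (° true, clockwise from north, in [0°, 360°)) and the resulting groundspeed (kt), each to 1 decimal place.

Leg 1: desired track 10.6°; wind correction -0.9° → command heading 9.7°, groundspeed 78.7 kt
Leg 2: desired track 93.7°; wind correction -8.9° → command heading 84.8°, groundspeed 91.6 kt
Leg 3: desired track 24.8°; wind correction -3.0° → command heading 21.8°, groundspeed 79.3 kt
Leg 4: desired track 219.1°; wind correction +5.0° → command heading 224.1°, groundspeed 104.6 kt
Leg 5: desired track 207.2°; wind correction +3.4° → command heading 210.6°, groundspeed 106.2 kt

Leg 1: heading=9.7°, groundspeed=78.7 kt
Leg 2: heading=84.8°, groundspeed=91.6 kt
Leg 3: heading=21.8°, groundspeed=79.3 kt
Leg 4: heading=224.1°, groundspeed=104.6 kt
Leg 5: heading=210.6°, groundspeed=106.2 kt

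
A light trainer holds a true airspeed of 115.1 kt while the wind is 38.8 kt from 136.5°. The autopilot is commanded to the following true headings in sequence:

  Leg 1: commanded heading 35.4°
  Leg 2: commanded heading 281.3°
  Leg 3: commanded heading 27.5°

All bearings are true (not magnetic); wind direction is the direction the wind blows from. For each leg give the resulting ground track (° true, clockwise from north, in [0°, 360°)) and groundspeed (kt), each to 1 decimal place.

Leg 1: track=18.1°, groundspeed=128.3 kt
Leg 2: track=290.0°, groundspeed=148.5 kt
Leg 3: track=11.5°, groundspeed=132.9 kt

Leg 1: heading 35.4°; drift -17.3° → track 18.1°, groundspeed 128.3 kt
Leg 2: heading 281.3°; drift +8.7° → track 290.0°, groundspeed 148.5 kt
Leg 3: heading 27.5°; drift -16.0° → track 11.5°, groundspeed 132.9 kt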